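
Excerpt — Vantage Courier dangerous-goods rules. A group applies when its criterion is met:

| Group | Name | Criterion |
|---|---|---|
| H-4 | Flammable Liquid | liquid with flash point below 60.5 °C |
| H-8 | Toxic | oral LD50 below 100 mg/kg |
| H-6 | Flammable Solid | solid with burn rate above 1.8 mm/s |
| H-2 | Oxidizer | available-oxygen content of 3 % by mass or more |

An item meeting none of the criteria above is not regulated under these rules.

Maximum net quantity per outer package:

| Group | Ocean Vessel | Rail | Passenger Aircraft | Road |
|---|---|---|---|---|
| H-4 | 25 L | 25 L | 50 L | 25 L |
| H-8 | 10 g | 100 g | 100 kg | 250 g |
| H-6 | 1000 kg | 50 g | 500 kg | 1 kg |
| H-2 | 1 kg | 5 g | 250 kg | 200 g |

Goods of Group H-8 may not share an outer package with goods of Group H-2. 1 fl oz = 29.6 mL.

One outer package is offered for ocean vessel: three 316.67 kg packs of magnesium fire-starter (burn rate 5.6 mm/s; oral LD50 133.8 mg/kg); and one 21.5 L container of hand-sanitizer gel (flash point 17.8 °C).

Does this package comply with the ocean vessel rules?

Yes

With burn rate 5.6 mm/s (> 1.8 mm/s), the magnesium fire-starter falls in Group H-6.
Flash point 17.8 °C meets the Group H-4 criterion (Flammable Liquid), so the hand-sanitizer gel is Group H-4.
Group H-6 quantity: three 316.67 kg packs = 950.01 kg.
950.01 kg is within the ocean vessel limit of 1000 kg for Group H-6.
Group H-4 quantity: 21.5 L.
21.5 L is within the ocean vessel limit of 25 L for Group H-4.
The segregation rule (Group H-8 with Group H-2) does not apply to Group H-6 with Group H-4.
Every hazard group is within its ocean vessel limit and no segregation rule is violated.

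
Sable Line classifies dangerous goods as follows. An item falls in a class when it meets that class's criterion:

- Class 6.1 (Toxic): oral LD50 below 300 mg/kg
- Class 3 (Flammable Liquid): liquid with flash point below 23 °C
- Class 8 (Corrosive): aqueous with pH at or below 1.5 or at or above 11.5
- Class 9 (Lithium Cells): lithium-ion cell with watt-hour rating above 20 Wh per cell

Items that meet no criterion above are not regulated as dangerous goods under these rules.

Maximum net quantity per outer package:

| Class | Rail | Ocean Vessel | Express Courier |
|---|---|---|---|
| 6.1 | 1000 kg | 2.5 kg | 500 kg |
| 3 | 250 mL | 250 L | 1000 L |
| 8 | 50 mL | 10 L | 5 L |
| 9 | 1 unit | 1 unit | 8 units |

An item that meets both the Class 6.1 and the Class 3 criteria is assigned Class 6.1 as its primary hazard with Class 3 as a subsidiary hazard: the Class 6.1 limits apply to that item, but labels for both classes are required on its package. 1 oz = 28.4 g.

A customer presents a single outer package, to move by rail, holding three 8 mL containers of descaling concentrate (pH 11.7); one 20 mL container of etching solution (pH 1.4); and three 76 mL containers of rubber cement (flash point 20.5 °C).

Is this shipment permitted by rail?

Yes

The descaling concentrate has pH 11.7, which is ≥ 11.5, so it is Class 8 (Corrosive).
With pH 1.4 (≤ 1.5), the etching solution falls in Class 8.
The rubber cement has flash point 20.5 °C, which is < 23 °C, so it is Class 3 (Flammable Liquid).
Class 3 quantity: three 76 mL containers = 228 mL.
That is within the Class 3 rail limit of 250 mL.
Total Class 8: (three 8 mL containers = 24 mL) + 20 mL = 44 mL.
That is within the Class 8 rail limit of 50 mL.
Every hazard class is within its rail limit and no segregation rule is violated.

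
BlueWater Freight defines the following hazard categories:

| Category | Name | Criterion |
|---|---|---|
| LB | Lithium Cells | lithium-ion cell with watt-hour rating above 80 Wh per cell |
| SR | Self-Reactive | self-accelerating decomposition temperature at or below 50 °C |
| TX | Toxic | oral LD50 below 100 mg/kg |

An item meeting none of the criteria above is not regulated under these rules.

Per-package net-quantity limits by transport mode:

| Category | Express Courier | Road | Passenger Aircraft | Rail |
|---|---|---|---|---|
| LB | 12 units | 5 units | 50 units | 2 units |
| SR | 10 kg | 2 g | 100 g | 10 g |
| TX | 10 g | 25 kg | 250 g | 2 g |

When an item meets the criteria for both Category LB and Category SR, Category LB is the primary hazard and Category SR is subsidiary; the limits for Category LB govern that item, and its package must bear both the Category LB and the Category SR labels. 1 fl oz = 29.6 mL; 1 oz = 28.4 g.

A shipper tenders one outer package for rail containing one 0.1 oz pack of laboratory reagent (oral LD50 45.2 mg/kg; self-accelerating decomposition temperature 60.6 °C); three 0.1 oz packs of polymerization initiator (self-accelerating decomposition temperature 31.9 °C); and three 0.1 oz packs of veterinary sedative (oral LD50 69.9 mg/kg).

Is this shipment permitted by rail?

No

Laboratory reagent: oral LD50 45.2 mg/kg < 100 mg/kg → Category TX (Toxic).
With self-accelerating decomposition temperature 31.9 °C (≤ 50 °C), the polymerization initiator falls in Category SR.
With oral LD50 69.9 mg/kg (< 100 mg/kg), the veterinary sedative falls in Category TX.
Total Category TX: (one 0.1 oz pack = 2.84 g) + (three 0.1 oz packs = 8.52 g) = 11.36 g.
That exceeds the Category TX rail limit of 2 g.
Category SR quantity: three 0.1 oz packs = 8.52 g.
That is within the Category SR rail limit of 10 g.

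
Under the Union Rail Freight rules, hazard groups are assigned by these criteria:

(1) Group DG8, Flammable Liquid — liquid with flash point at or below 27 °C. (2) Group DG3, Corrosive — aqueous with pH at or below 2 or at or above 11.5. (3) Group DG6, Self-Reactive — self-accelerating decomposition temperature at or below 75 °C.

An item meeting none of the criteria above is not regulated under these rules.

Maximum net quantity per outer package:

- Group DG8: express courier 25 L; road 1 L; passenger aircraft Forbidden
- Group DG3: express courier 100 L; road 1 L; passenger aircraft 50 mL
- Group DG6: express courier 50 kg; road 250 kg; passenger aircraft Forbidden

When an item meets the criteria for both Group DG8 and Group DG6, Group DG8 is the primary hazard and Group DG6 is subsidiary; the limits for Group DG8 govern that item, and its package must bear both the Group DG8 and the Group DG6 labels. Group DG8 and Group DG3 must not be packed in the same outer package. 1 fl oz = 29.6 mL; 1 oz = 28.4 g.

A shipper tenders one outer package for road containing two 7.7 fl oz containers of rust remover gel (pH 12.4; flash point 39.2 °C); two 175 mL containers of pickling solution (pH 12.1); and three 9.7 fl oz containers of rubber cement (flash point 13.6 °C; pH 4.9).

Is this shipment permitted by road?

No

The rust remover gel has pH 12.4, which is ≥ 11.5, so it is Group DG3 (Corrosive).
Pickling solution: pH 12.1 ≥ 11.5 → Group DG3 (Corrosive).
Rubber cement: flash point 13.6 °C ≤ 27 °C → Group DG8 (Flammable Liquid).
Group DG8 quantity: three 9.7 fl oz containers = 861.36 mL.
That is within the Group DG8 road limit of 1 L.
Total Group DG3: (two 7.7 fl oz containers = 455.84 mL) + (two 175 mL containers = 350 mL) = 805.84 mL.
805.84 mL ≤ 1 L (road limit, Group DG3) — within limit.
Group DG8 and Group DG3 may not share an outer package.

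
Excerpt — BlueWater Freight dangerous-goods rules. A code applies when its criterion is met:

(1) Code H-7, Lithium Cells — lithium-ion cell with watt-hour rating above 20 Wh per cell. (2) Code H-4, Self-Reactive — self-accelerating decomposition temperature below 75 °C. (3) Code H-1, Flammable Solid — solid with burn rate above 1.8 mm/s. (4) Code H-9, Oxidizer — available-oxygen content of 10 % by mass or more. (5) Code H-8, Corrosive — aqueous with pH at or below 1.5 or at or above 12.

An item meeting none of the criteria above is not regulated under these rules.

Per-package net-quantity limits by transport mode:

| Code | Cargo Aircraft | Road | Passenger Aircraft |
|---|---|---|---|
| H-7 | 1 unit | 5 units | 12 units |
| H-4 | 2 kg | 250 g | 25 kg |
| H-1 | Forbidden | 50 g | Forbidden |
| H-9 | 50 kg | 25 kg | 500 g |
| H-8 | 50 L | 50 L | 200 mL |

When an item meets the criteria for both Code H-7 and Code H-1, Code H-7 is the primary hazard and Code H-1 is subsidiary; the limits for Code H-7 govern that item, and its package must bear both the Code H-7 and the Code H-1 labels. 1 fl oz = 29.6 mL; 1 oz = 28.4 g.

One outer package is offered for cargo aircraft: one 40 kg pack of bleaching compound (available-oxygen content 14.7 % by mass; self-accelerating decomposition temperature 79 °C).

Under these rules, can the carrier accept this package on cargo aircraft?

With available-oxygen content 14.7 % by mass (≥ 10 % by mass), the bleaching compound falls in Code H-9.
Code H-9 quantity: 40 kg.
40 kg is within the cargo aircraft limit of 50 kg for Code H-9.

Yes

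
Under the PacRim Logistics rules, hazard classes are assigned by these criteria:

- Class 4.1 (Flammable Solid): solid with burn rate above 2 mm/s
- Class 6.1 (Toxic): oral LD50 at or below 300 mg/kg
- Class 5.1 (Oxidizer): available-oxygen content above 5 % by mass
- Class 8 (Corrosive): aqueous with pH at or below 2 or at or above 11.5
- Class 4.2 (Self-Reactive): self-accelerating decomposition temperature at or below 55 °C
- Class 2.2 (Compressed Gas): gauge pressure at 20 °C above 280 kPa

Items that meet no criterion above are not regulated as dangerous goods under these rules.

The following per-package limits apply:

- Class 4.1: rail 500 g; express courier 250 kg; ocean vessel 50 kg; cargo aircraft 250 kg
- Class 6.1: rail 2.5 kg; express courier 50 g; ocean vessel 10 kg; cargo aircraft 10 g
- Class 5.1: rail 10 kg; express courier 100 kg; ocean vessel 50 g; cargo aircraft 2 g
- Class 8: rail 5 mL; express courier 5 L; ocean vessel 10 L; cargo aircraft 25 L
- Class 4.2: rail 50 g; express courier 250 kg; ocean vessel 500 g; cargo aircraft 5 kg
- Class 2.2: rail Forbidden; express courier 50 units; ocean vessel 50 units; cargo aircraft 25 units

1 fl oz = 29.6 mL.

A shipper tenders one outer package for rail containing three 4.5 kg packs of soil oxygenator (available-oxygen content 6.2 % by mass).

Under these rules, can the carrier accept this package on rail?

No

The soil oxygenator has available-oxygen content 6.2 % by mass, which is > 5 % by mass, so it is Class 5.1 (Oxidizer).
Class 5.1 quantity: three 4.5 kg packs = 13.5 kg.
13.5 kg > 10 kg (rail limit, Class 5.1) — over the limit.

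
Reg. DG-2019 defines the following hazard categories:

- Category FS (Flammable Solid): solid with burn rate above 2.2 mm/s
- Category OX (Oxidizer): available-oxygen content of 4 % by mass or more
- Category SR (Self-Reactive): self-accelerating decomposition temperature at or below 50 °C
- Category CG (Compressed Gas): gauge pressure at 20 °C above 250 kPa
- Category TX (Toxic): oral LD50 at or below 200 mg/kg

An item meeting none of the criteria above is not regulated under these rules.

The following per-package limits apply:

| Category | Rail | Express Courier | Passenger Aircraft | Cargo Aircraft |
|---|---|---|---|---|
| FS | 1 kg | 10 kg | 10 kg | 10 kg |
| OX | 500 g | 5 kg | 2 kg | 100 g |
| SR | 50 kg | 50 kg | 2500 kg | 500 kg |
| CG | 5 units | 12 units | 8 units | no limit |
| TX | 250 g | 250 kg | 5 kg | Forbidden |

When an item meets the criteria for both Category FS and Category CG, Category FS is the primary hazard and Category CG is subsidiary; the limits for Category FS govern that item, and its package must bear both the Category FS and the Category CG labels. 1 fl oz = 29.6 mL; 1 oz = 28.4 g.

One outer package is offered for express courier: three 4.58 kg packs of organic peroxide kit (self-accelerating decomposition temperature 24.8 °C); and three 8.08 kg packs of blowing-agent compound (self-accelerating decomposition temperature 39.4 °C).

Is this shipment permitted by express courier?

Yes

Self-accelerating decomposition temperature 24.8 °C meets the Category SR criterion (Self-Reactive), so the organic peroxide kit is Category SR.
The blowing-agent compound has self-accelerating decomposition temperature 39.4 °C, which is ≤ 50 °C, so it is Category SR (Self-Reactive).
Total Category SR: (three 4.58 kg packs = 13.74 kg) + (three 8.08 kg packs = 24.24 kg) = 37.98 kg.
That is within the Category SR express courier limit of 50 kg.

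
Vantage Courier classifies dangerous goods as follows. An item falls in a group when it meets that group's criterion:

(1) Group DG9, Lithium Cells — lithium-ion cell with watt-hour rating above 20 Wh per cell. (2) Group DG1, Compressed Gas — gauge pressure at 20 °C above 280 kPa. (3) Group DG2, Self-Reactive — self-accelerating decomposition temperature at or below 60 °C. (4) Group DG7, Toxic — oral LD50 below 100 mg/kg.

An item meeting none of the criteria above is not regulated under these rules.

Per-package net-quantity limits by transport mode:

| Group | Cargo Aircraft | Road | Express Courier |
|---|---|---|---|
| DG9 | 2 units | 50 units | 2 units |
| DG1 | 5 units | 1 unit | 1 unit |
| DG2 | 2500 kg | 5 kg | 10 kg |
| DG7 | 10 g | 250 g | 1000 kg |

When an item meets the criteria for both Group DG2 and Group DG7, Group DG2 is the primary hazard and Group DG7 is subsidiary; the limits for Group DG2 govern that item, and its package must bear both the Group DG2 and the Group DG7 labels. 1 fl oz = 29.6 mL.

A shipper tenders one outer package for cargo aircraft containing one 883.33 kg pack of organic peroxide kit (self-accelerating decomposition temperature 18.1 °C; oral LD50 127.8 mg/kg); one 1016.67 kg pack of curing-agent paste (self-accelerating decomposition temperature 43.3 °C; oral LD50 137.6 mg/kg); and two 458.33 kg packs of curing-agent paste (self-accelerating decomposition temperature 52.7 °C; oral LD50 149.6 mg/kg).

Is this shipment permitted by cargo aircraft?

The organic peroxide kit has self-accelerating decomposition temperature 18.1 °C, which is ≤ 60 °C, so it is Group DG2 (Self-Reactive).
Curing-agent paste: self-accelerating decomposition temperature 43.3 °C ≤ 60 °C → Group DG2 (Self-Reactive).
With self-accelerating decomposition temperature 52.7 °C (≤ 60 °C), the curing-agent paste falls in Group DG2.
Total Group DG2: 883.33 kg + 1016.67 kg + (two 458.33 kg packs = 916.66 kg) = 2816.66 kg.
2816.66 kg exceeds the cargo aircraft limit of 2500 kg for Group DG2.

No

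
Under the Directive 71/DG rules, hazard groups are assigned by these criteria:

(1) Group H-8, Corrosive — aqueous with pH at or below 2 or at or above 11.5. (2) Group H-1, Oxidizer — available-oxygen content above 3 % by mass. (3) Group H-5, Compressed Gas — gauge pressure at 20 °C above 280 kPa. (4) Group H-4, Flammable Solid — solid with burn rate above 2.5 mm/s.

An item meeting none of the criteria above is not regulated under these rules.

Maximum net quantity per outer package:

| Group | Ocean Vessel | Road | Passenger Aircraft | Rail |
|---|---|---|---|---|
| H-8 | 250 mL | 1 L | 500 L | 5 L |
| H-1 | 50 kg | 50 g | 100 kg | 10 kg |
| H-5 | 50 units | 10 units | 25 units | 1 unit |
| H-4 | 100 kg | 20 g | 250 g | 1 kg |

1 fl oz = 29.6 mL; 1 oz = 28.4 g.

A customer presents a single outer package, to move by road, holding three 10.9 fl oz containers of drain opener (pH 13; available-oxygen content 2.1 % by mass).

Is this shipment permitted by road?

Yes

Drain opener: pH 13 ≥ 11.5 → Group H-8 (Corrosive).
Group H-8 quantity: three 10.9 fl oz containers = 967.92 mL.
967.92 mL ≤ 1 L (road limit, Group H-8) — within limit.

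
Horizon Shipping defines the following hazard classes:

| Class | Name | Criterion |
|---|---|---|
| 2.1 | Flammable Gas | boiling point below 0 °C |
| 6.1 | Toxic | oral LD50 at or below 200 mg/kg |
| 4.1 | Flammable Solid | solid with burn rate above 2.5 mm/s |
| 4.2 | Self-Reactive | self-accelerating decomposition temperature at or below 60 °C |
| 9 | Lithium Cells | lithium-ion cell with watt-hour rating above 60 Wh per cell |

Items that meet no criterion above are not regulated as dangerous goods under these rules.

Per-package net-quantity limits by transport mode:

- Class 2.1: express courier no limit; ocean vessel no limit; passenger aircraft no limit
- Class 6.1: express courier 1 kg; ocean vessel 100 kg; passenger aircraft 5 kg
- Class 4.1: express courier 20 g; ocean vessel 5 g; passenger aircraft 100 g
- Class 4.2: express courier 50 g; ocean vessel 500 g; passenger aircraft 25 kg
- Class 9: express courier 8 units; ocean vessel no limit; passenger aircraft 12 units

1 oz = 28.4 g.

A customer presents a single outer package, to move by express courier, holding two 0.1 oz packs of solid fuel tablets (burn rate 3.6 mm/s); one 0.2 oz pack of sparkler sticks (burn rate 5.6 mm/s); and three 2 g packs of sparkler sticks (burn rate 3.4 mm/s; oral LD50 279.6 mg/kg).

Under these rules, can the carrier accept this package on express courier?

Yes

Solid fuel tablets: burn rate 3.6 mm/s > 2.5 mm/s → Class 4.1 (Flammable Solid).
Sparkler sticks: burn rate 5.6 mm/s > 2.5 mm/s → Class 4.1 (Flammable Solid).
Burn rate 3.4 mm/s meets the Class 4.1 criterion (Flammable Solid), so the sparkler sticks are Class 4.1.
Total Class 4.1: (two 0.1 oz packs = 5.68 g) + (one 0.2 oz pack = 5.68 g) + (three 2 g packs = 6 g) = 17.36 g.
17.36 g is within the express courier limit of 20 g for Class 4.1.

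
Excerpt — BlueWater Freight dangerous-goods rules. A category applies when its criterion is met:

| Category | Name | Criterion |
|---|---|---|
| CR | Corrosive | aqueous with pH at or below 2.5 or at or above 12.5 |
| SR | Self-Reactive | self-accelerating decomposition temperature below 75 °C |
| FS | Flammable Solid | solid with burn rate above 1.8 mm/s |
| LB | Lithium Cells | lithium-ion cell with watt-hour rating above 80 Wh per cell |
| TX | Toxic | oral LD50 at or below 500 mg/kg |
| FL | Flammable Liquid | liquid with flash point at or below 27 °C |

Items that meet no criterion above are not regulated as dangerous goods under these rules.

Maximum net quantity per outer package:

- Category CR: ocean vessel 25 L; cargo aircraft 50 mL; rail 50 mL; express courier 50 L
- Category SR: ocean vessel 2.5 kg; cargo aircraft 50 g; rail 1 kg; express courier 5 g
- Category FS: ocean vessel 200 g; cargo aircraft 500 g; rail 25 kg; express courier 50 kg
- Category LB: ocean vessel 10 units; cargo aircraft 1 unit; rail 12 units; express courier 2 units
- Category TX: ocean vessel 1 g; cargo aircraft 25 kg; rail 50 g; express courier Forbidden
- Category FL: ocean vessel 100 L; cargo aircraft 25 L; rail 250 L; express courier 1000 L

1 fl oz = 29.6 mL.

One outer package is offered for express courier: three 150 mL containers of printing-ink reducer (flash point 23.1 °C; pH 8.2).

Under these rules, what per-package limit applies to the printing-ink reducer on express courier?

1000 L

With flash point 23.1 °C (≤ 27 °C), the printing-ink reducer falls in Category FL.
The express courier limit for Category FL is 1000 L.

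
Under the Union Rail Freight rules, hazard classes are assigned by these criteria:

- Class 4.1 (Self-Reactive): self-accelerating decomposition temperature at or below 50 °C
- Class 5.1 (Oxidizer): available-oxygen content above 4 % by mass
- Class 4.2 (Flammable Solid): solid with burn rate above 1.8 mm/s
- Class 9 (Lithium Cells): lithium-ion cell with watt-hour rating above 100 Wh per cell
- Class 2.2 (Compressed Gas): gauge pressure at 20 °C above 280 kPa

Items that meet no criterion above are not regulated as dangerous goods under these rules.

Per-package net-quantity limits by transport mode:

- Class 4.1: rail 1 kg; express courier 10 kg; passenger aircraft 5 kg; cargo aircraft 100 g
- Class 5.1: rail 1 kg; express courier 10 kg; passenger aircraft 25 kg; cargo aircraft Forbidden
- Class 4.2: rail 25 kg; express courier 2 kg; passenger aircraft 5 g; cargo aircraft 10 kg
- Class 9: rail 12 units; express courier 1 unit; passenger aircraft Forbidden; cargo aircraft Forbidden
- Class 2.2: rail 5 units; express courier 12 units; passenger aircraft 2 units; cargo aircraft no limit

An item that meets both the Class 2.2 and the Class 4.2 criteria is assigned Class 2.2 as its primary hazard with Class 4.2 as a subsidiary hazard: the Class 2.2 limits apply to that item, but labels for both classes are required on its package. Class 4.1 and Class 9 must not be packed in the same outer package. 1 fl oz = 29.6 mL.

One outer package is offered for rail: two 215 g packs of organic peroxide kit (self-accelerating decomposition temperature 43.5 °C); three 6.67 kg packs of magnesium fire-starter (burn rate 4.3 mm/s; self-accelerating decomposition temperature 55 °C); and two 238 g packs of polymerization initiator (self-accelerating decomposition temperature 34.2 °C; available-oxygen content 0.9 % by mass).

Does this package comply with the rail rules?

With self-accelerating decomposition temperature 43.5 °C (≤ 50 °C), the organic peroxide kit falls in Class 4.1.
Burn rate 4.3 mm/s meets the Class 4.2 criterion (Flammable Solid), so the magnesium fire-starter is Class 4.2.
Polymerization initiator: self-accelerating decomposition temperature 34.2 °C ≤ 50 °C → Class 4.1 (Self-Reactive).
Total Class 4.1: (two 215 g packs = 430 g) + (two 238 g packs = 476 g) = 906 g.
906 g ≤ 1 kg (rail limit, Class 4.1) — within limit.
Class 4.2 quantity: three 6.67 kg packs = 20.01 kg.
That is within the Class 4.2 rail limit of 25 kg.
The segregation rule (Class 4.1 with Class 9) does not apply to Class 4.1 with Class 4.2.
Every hazard class is within its rail limit and no segregation rule is violated.

Yes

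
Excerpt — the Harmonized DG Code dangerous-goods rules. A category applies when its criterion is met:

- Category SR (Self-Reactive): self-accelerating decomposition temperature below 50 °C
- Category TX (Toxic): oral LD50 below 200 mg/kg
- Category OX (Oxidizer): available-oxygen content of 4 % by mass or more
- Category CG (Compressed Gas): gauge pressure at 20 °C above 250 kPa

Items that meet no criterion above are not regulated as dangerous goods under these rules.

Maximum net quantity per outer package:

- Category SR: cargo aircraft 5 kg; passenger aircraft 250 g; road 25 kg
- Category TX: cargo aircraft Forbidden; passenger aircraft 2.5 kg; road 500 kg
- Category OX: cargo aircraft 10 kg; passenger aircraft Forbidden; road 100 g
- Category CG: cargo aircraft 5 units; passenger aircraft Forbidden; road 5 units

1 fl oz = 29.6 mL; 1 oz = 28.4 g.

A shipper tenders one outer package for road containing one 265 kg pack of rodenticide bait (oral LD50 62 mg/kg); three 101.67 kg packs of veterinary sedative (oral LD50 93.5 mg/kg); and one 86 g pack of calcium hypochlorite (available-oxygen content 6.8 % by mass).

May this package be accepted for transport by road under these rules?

No

With oral LD50 62 mg/kg (< 200 mg/kg), the rodenticide bait falls in Category TX.
With oral LD50 93.5 mg/kg (< 200 mg/kg), the veterinary sedative falls in Category TX.
Calcium hypochlorite: available-oxygen content 6.8 % by mass ≥ 4 % by mass → Category OX (Oxidizer).
Total Category TX: 265 kg + (three 101.67 kg packs = 305.01 kg) = 570.01 kg.
570.01 kg > 500 kg (road limit, Category TX) — over the limit.
Category OX quantity: 86 g.
86 g ≤ 100 g (road limit, Category OX) — within limit.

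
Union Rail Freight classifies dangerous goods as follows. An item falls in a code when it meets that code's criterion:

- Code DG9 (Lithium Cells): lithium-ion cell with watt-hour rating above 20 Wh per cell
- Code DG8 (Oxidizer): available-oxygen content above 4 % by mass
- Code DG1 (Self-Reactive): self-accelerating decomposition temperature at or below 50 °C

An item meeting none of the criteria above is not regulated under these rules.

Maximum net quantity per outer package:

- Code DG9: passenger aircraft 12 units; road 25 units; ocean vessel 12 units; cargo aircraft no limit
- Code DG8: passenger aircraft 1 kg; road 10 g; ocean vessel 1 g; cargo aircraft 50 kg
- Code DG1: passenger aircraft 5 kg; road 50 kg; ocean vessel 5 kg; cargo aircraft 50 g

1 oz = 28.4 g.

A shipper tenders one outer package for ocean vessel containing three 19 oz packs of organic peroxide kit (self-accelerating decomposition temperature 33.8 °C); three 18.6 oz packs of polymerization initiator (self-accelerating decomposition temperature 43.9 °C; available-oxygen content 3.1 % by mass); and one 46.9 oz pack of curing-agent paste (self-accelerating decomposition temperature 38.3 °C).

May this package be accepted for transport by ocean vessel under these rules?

Yes

Self-accelerating decomposition temperature 33.8 °C meets the Code DG1 criterion (Self-Reactive), so the organic peroxide kit is Code DG1.
Self-accelerating decomposition temperature 43.9 °C meets the Code DG1 criterion (Self-Reactive), so the polymerization initiator is Code DG1.
Curing-agent paste: self-accelerating decomposition temperature 38.3 °C ≤ 50 °C → Code DG1 (Self-Reactive).
Code DG1 net quantity: (three 19 oz packs = 1618.8 g) + (three 18.6 oz packs = 1584.72 g) + (one 46.9 oz pack = 1331.96 g) = 4535.48 g.
4535.48 g is within the ocean vessel limit of 5 kg for Code DG1.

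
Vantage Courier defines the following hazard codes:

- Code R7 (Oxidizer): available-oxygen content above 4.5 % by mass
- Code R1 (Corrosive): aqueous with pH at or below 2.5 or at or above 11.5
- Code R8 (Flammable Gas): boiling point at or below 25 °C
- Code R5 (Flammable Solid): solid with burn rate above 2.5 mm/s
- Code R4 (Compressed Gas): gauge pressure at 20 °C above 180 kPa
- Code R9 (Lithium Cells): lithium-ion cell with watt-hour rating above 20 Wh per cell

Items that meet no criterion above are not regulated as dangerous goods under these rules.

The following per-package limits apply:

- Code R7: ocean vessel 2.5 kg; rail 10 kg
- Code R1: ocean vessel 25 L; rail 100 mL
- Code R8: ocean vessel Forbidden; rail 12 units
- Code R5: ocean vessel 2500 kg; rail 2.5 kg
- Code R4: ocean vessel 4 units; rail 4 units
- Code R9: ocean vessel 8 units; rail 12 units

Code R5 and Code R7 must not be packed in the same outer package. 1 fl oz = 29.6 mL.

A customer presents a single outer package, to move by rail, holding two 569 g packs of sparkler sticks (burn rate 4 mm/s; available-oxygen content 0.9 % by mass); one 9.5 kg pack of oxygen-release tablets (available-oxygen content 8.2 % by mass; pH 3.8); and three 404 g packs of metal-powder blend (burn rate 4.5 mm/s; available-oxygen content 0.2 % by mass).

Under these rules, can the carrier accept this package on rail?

No

The sparkler sticks have burn rate 4 mm/s, which is > 2.5 mm/s, so they are Code R5 (Flammable Solid).
The oxygen-release tablets have available-oxygen content 8.2 % by mass, which is > 4.5 % by mass, so they are Code R7 (Oxidizer).
Burn rate 4.5 mm/s meets the Code R5 criterion (Flammable Solid), so the metal-powder blend is Code R5.
Total Code R5: (two 569 g packs = 1.138 kg) + (three 404 g packs = 1.212 kg) = 2.35 kg.
2.35 kg is within the rail limit of 2.5 kg for Code R5.
Code R7 quantity: 9.5 kg.
That is within the Code R7 rail limit of 10 kg.
Code R5 and Code R7 may not share an outer package.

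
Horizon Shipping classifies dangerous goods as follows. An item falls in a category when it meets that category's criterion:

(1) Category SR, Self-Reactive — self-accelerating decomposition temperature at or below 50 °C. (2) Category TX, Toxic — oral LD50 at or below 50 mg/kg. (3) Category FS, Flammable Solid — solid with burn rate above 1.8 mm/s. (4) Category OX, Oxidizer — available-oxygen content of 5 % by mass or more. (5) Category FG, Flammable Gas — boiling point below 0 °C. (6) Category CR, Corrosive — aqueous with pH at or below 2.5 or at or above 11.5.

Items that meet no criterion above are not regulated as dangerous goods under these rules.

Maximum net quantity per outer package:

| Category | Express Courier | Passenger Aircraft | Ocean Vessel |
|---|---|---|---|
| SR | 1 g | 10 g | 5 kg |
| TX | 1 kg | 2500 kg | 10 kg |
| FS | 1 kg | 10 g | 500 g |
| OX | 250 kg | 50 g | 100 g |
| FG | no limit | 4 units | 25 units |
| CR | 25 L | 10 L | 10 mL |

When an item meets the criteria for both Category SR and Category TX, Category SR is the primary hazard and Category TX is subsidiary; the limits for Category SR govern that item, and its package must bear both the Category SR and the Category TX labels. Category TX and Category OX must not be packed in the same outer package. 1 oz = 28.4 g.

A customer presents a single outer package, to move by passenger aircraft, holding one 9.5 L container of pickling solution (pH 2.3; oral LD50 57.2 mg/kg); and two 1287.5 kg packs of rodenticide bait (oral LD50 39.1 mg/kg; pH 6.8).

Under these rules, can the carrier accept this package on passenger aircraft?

No

Pickling solution: pH 2.3 ≤ 2.5 → Category CR (Corrosive).
With oral LD50 39.1 mg/kg (≤ 50 mg/kg), the rodenticide bait falls in Category TX.
Category CR quantity: 9.5 L.
9.5 L ≤ 10 L (passenger aircraft limit, Category CR) — within limit.
Category TX quantity: two 1287.5 kg packs = 2575 kg.
2575 kg exceeds the passenger aircraft limit of 2500 kg for Category TX.
The segregation rule (Category TX with Category OX) does not apply to Category CR with Category TX.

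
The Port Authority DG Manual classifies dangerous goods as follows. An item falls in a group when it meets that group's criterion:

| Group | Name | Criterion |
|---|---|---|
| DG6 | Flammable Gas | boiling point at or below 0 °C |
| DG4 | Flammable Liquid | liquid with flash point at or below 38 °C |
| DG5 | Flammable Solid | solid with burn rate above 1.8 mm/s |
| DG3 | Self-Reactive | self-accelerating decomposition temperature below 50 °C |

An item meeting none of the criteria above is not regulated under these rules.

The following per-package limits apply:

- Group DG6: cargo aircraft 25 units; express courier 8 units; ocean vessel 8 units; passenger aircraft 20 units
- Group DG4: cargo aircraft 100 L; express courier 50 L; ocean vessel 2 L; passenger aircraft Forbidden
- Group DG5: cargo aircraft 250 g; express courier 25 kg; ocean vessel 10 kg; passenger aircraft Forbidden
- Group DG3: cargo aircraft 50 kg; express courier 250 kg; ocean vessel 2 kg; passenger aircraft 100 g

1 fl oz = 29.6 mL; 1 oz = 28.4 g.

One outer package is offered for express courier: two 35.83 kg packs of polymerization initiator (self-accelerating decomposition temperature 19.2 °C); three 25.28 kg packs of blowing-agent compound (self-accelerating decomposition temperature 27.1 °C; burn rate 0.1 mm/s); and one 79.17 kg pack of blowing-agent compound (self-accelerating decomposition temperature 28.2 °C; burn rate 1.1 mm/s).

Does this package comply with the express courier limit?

Yes

Polymerization initiator: self-accelerating decomposition temperature 19.2 °C < 50 °C → Group DG3 (Self-Reactive).
The blowing-agent compound has self-accelerating decomposition temperature 27.1 °C, which is < 50 °C, so it is Group DG3 (Self-Reactive).
Blowing-agent compound: self-accelerating decomposition temperature 28.2 °C < 50 °C → Group DG3 (Self-Reactive).
Total Group DG3: (two 35.83 kg packs = 71.66 kg) + (three 25.28 kg packs = 75.84 kg) + 79.17 kg = 226.67 kg.
226.67 kg ≤ 250 kg (express courier limit, Group DG3) — within limit.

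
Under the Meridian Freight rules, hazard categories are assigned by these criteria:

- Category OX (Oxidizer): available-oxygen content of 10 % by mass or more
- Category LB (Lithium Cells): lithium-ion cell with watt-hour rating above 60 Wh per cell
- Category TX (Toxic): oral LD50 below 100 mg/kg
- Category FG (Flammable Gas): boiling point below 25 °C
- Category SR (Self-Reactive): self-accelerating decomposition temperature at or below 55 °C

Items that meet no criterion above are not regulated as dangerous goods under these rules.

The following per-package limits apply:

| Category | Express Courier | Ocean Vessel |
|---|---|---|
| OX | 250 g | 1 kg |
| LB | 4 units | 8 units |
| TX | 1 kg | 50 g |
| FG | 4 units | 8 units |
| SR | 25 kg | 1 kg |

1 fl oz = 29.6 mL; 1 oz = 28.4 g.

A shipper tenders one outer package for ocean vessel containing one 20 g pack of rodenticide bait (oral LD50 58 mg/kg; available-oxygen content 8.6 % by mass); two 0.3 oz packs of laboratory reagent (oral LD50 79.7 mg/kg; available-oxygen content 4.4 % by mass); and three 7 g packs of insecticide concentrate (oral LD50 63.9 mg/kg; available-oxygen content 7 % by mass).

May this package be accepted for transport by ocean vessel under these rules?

The rodenticide bait has oral LD50 58 mg/kg, which is < 100 mg/kg, so it is Category TX (Toxic).
Laboratory reagent: oral LD50 79.7 mg/kg < 100 mg/kg → Category TX (Toxic).
With oral LD50 63.9 mg/kg (< 100 mg/kg), the insecticide concentrate falls in Category TX.
Category TX net quantity: 20 g + (two 0.3 oz packs = 17.04 g) + (three 7 g packs = 21 g) = 58.04 g.
That exceeds the Category TX ocean vessel limit of 50 g.

No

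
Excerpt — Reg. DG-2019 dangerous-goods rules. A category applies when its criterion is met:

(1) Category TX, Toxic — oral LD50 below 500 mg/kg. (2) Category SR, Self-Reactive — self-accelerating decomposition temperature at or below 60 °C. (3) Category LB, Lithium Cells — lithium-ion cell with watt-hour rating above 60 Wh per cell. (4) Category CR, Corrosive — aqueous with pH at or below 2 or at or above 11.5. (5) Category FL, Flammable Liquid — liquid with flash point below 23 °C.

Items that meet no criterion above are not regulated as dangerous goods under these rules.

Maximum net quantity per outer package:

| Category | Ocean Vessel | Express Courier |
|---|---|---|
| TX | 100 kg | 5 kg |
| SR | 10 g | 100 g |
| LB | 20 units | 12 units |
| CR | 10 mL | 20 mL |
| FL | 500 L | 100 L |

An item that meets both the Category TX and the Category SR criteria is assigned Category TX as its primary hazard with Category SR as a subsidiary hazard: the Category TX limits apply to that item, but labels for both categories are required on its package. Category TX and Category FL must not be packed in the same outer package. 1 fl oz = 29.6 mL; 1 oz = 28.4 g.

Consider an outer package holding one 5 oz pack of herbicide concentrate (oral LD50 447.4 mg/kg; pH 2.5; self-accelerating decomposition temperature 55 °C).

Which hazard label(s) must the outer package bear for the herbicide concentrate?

Category SR and TX

Oral LD50 447.4 mg/kg meets the Category TX criterion (Toxic), so the herbicide concentrate is Category TX.
The herbicide concentrate has self-accelerating decomposition temperature 55 °C, which is ≤ 60 °C, so it is Category SR (Self-Reactive).
By the precedence rule Category TX is primary and Category SR is subsidiary, and that rule requires both labels on the package.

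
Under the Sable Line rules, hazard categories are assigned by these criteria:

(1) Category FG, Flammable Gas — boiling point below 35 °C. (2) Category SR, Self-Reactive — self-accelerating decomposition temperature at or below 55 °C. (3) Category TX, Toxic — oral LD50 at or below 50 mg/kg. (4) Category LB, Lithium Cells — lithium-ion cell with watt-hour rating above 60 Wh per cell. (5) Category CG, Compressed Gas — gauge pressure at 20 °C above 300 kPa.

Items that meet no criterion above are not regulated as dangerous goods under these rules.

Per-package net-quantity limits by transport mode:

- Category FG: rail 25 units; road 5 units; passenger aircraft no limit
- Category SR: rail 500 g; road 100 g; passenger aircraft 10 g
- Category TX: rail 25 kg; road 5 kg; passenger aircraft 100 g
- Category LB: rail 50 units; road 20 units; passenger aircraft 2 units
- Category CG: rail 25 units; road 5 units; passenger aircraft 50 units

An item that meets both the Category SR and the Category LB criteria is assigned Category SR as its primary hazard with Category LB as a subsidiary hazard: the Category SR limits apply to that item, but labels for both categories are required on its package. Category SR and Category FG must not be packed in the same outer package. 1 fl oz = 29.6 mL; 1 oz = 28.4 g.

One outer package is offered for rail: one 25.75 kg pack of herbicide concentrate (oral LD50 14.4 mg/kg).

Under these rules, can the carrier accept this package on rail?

Herbicide concentrate: oral LD50 14.4 mg/kg ≤ 50 mg/kg → Category TX (Toxic).
Category TX quantity: 25.75 kg.
That exceeds the Category TX rail limit of 25 kg.

No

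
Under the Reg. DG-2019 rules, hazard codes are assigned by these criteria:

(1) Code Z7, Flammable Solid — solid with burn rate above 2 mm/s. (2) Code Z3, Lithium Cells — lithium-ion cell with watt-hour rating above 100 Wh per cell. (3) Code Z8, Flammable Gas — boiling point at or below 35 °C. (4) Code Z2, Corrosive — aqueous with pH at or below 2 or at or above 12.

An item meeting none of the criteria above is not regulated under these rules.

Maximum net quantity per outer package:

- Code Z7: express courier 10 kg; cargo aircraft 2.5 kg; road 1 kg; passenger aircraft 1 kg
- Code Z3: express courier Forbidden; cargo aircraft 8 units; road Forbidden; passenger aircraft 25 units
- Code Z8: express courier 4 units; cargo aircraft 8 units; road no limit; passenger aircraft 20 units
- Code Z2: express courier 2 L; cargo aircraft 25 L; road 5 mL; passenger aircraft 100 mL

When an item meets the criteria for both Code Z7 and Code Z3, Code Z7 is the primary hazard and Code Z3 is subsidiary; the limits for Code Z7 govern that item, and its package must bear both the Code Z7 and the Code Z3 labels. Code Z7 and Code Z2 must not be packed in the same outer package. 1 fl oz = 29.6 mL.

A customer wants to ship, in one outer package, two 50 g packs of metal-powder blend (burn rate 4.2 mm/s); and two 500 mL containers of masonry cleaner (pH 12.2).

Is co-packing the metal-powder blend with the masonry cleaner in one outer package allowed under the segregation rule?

No

Metal-powder blend: burn rate 4.2 mm/s > 2 mm/s → Code Z7 (Flammable Solid).
The masonry cleaner has pH 12.2, which is ≥ 12, so it is Code Z2 (Corrosive).
Code Z7 and Code Z2 may not share an outer package.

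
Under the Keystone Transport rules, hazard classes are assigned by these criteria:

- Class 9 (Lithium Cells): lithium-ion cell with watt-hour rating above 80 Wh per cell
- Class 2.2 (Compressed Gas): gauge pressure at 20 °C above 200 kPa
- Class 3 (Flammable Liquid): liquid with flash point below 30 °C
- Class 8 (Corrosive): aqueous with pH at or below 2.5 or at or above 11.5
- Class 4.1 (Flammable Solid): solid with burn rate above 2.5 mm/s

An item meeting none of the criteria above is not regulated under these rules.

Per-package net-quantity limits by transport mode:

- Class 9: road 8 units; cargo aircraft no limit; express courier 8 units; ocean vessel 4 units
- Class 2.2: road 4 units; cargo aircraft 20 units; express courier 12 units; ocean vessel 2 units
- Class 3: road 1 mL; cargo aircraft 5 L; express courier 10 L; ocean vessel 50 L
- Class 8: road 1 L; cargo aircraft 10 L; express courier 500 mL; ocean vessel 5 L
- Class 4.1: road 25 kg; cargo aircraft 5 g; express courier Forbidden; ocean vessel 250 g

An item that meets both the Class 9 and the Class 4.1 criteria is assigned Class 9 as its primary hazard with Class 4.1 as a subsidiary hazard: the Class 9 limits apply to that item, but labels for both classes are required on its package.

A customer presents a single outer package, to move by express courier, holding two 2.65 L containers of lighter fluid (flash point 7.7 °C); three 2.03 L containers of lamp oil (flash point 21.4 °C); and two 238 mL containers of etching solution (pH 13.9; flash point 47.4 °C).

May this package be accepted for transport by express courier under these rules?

Flash point 7.7 °C meets the Class 3 criterion (Flammable Liquid), so the lighter fluid is Class 3.
Lamp oil: flash point 21.4 °C < 30 °C → Class 3 (Flammable Liquid).
Etching solution: pH 13.9 ≥ 11.5 → Class 8 (Corrosive).
Total Class 3: (two 2.65 L containers = 5.3 L) + (three 2.03 L containers = 6.09 L) = 11.39 L.
11.39 L > 10 L (express courier limit, Class 3) — over the limit.
Class 8 quantity: two 238 mL containers = 476 mL.
That is within the Class 8 express courier limit of 500 mL.

No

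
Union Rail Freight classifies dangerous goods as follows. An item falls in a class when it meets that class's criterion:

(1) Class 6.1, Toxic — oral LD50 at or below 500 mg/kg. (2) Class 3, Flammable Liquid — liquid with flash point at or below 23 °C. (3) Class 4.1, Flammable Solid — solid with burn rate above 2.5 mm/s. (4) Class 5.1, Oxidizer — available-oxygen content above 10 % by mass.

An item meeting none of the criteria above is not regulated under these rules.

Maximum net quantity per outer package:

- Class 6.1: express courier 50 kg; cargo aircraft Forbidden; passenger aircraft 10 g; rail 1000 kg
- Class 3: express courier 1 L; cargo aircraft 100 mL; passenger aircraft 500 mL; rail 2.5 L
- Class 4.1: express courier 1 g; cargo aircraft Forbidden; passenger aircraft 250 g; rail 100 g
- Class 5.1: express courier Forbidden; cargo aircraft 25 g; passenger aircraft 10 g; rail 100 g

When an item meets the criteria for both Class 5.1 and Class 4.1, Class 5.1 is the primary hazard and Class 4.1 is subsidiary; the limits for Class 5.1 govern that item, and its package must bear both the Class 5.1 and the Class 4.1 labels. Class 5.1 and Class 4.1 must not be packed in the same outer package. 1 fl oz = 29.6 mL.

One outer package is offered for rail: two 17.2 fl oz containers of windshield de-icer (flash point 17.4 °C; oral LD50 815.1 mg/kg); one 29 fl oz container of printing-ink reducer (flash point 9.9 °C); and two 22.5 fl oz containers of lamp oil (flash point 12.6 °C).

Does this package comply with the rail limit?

Windshield de-icer: flash point 17.4 °C ≤ 23 °C → Class 3 (Flammable Liquid).
Printing-ink reducer: flash point 9.9 °C ≤ 23 °C → Class 3 (Flammable Liquid).
With flash point 12.6 °C (≤ 23 °C), the lamp oil falls in Class 3.
Total Class 3: (two 17.2 fl oz containers = 1018.24 mL) + (one 29 fl oz container = 858.4 mL) + (two 22.5 fl oz containers = 1.332 L) = 3208.64 mL.
3208.64 mL > 2.5 L (rail limit, Class 3) — over the limit.

No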